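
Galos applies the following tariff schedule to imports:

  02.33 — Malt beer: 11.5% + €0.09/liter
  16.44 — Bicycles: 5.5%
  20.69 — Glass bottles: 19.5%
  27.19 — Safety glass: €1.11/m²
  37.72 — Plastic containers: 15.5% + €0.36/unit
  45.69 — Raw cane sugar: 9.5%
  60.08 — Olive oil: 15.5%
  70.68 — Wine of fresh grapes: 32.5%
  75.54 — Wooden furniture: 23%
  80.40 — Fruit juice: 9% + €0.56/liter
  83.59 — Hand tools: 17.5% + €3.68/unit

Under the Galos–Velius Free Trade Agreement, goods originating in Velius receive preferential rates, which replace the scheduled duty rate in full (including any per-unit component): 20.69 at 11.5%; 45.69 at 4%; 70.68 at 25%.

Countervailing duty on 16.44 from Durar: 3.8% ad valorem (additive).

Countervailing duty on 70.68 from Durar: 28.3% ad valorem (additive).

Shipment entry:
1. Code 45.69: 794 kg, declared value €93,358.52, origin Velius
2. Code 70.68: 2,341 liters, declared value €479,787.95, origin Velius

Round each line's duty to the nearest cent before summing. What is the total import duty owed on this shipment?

Line 1 (45.69, Velius, 794 kg, €93,358.52):
Base rate for 45.69 is 9.5%.
Origin Velius qualifies under the Galos–Velius agreement and 45.69 is covered: preferential rate 4% applies instead.
Duty = €93,358.52 × 4% = €3,734.34.
Line 2 (70.68, Velius, 2,341 liters, €479,787.95):
Base rate for 70.68 is 32.5%.
Origin Velius qualifies under the Galos–Velius agreement and 70.68 is covered: preferential rate 25% applies instead.
The additional-duty order on 70.68 targets Durar, not Velius; it does not apply.
Duty = €479,787.95 × 25% = €119,946.99.
Total = €3,734.34 + €119,946.99 = €123,681.33.

€123,681.33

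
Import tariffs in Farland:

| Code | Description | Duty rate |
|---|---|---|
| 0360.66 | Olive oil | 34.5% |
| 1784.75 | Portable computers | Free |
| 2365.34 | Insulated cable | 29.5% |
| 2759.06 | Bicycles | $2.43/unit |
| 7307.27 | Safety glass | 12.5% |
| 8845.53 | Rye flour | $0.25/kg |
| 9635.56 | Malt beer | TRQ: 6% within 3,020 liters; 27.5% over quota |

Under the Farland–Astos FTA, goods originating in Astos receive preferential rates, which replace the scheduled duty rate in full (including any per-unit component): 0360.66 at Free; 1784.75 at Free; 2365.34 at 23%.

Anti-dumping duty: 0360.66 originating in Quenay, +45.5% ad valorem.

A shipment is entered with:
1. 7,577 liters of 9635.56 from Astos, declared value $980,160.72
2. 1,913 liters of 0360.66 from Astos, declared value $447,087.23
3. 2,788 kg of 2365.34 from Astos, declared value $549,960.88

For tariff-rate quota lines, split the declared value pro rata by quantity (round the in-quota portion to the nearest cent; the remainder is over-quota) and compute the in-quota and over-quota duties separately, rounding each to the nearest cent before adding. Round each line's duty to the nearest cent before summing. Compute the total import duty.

$312,041.75

Line 1 (9635.56, Astos, 7,577 liters, $980,160.72):
Code 9635.56 is under a tariff-rate quota (threshold 3,020 liters). In-quota: 3,020 liters at 6%; over-quota: 4,557 liters at 27.5%.
Pro-rata value split: in-quota = $980,160.72 × 3,020/7,577 = $390,667.20; over-quota = $980,160.72 − $390,667.20 = $589,493.52.
In-quota duty = $390,667.20 × 6% = $23,440.03. Over-quota duty = $589,493.52 × 27.5% = $162,110.72.
Line duty = $23,440.03 + $162,110.72 = $185,550.75.
Line 2 (0360.66, Astos, 1,913 liters, $447,087.23):
Base rate for 0360.66 is 34.5%.
Origin Astos qualifies under the Farland–Astos agreement and 0360.66 is covered: preferential rate Free applies instead.
The additional-duty order on 0360.66 targets Quenay, not Astos; it does not apply.
Duty = $447,087.23 × 0% = $0.00.
Line 3 (2365.34, Astos, 2,788 kg, $549,960.88):
Base rate for 2365.34 is 29.5%.
Origin Astos qualifies under the Farland–Astos agreement and 2365.34 is covered: preferential rate 23% applies instead.
Duty = $549,960.88 × 23% = $126,491.00.
Total = $185,550.75 + $0.00 + $126,491.00 = $312,041.75.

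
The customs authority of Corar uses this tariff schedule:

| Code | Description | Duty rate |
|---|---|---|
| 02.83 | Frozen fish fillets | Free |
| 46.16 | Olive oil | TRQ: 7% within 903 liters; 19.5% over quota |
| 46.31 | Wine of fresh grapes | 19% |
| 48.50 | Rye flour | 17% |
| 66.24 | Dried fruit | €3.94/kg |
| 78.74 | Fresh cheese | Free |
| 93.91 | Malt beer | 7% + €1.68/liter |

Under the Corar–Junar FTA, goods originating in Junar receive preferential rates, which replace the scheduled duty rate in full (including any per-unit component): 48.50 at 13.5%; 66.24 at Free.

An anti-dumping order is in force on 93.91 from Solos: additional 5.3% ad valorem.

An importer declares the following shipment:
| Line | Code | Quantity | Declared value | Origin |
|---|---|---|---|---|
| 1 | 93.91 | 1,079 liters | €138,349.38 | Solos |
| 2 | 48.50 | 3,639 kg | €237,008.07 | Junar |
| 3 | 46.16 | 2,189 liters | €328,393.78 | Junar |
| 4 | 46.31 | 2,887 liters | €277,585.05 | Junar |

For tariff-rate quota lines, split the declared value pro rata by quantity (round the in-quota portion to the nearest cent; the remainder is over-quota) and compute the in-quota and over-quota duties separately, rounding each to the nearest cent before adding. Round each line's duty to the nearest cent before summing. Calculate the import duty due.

€150,670.22

Line 1 (93.91, Solos, 1,079 liters, €138,349.38):
Base rate for 93.91 is 7% + €1.68/liter.
Additional duty on 93.91 from Solos: +5.3%. Applied ad valorem rate: 7% + 5.3% = 12.3%.
Duty = €138,349.38 × 12.3% + 1,079 × €1.68 = €18,829.69.
Line 2 (48.50, Junar, 3,639 kg, €237,008.07):
Base rate for 48.50 is 17%.
Origin Junar qualifies under the Corar–Junar agreement and 48.50 is covered: preferential rate 13.5% applies instead.
Duty = €237,008.07 × 13.5% = €31,996.09.
Line 3 (46.16, Junar, 2,189 liters, €328,393.78):
Code 46.16 is under a tariff-rate quota (threshold 903 liters). In-quota: 903 liters at 7%; over-quota: 1,286 liters at 19.5%.
Pro-rata value split: in-quota = €328,393.78 × 903/2,189 = €135,468.06; over-quota = €328,393.78 − €135,468.06 = €192,925.72.
In-quota duty = €135,468.06 × 7% = €9,482.76. Over-quota duty = €192,925.72 × 19.5% = €37,620.52.
Line duty = €9,482.76 + €37,620.52 = €47,103.28.
Line 4 (46.31, Junar, 2,887 liters, €277,585.05):
Base rate for 46.31 is 19%.
Origin Junar is the FTA partner but 46.31 is not on the preference list; base rate stands.
Duty = €277,585.05 × 19% = €52,741.16.
Total = €18,829.69 + €31,996.09 + €47,103.28 + €52,741.16 = €150,670.22.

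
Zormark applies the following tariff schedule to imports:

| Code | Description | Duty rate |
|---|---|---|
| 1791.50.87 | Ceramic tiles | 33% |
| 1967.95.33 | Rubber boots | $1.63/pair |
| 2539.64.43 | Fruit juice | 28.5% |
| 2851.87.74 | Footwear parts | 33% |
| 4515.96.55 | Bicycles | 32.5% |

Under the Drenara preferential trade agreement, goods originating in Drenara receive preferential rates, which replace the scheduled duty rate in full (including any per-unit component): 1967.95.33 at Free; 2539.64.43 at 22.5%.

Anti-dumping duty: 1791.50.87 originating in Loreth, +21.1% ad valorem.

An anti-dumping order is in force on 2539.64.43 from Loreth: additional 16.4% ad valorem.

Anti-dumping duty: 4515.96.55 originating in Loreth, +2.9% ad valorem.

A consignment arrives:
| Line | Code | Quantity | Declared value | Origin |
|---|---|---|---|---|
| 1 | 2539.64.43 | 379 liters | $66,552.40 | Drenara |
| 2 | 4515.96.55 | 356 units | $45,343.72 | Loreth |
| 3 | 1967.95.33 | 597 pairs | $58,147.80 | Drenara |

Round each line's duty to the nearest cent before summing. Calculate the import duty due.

$31,025.97

Line 1 (2539.64.43, Drenara, 379 liters, $66,552.40):
Base rate for 2539.64.43 is 28.5%.
Origin Drenara qualifies under the Zormark–Drenara agreement and 2539.64.43 is covered: preferential rate 22.5% applies instead.
The additional-duty order on 2539.64.43 targets Loreth, not Drenara; it does not apply.
Duty = $66,552.40 × 22.5% = $14,974.29.
Line 2 (4515.96.55, Loreth, 356 units, $45,343.72):
Base rate for 4515.96.55 is 32.5%.
Additional duty on 4515.96.55 from Loreth: +2.9%. Applied ad valorem rate: 32.5% + 2.9% = 35.4%.
Duty = $45,343.72 × 35.4% = $16,051.68.
Line 3 (1967.95.33, Drenara, 597 pairs, $58,147.80):
Base rate for 1967.95.33 is $1.63/pair.
Origin Drenara qualifies under the Zormark–Drenara agreement and 1967.95.33 is covered: preferential rate Free applies instead.
Duty = $58,147.80 × 0% = $0.00.
Total = $14,974.29 + $16,051.68 + $0.00 = $31,025.97.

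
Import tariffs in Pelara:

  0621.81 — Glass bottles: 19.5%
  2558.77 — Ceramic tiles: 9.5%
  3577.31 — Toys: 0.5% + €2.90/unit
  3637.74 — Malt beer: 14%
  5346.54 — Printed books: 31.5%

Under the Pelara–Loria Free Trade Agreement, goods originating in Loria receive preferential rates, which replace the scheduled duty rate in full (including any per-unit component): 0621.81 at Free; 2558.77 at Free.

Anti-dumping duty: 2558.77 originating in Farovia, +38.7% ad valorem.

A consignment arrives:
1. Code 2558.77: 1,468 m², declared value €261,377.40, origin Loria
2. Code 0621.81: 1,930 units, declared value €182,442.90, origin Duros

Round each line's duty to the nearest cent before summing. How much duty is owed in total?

€35,576.37

Line 1 (2558.77, Loria, 1,468 m², €261,377.40):
Base rate for 2558.77 is 9.5%.
Origin Loria qualifies under the Pelara–Loria agreement and 2558.77 is covered: preferential rate Free applies instead.
The additional-duty order on 2558.77 targets Farovia, not Loria; it does not apply.
Duty = €261,377.40 × 0% = €0.00.
Line 2 (0621.81, Duros, 1,930 units, €182,442.90):
Base rate for 0621.81 is 19.5%.
0621.81 has an FTA preferential rate, but origin Duros is not Loria; base rate stands.
Duty = €182,442.90 × 19.5% = €35,576.37.
Total = €0.00 + €35,576.37 = €35,576.37.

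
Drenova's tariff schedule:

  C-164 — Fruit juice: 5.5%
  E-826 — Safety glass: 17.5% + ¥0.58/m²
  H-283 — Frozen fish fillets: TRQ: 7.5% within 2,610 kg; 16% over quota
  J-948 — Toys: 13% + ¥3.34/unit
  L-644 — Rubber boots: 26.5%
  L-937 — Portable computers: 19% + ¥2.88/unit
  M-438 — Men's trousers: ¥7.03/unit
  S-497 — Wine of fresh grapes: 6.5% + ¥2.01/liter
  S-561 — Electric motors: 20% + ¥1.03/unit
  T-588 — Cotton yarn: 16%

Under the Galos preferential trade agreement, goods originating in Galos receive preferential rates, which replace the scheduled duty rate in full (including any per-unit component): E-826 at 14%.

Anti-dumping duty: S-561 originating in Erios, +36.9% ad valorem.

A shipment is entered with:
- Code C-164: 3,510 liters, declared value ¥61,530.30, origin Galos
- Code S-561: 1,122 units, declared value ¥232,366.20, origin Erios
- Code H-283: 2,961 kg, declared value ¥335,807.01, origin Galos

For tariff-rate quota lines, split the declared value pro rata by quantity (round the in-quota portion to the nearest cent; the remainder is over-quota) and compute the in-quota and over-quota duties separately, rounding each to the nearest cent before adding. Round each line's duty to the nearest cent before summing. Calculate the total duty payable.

Line 1 (C-164, Galos, 3,510 liters, ¥61,530.30):
Base rate for C-164 is 5.5%.
Origin Galos is the FTA partner but C-164 is not on the preference list; base rate stands.
Duty = ¥61,530.30 × 5.5% = ¥3,384.17.
Line 2 (S-561, Erios, 1,122 units, ¥232,366.20):
Base rate for S-561 is 20% + ¥1.03/unit.
Additional duty on S-561 from Erios: +36.9%. Applied ad valorem rate: 20% + 36.9% = 56.9%.
Duty = ¥232,366.20 × 56.9% + 1,122 × ¥1.03 = ¥133,372.03.
Line 3 (H-283, Galos, 2,961 kg, ¥335,807.01):
Code H-283 is under a tariff-rate quota (threshold 2,610 kg). In-quota: 2,610 kg at 7.5%; over-quota: 351 kg at 16%.
Pro-rata value split: in-quota = ¥335,807.01 × 2,610/2,961 = ¥296,000.10; over-quota = ¥335,807.01 − ¥296,000.10 = ¥39,806.91.
In-quota duty = ¥296,000.10 × 7.5% = ¥22,200.01. Over-quota duty = ¥39,806.91 × 16% = ¥6,369.11.
Line duty = ¥22,200.01 + ¥6,369.11 = ¥28,569.12.
Total = ¥3,384.17 + ¥133,372.03 + ¥28,569.12 = ¥165,325.32.

¥165,325.32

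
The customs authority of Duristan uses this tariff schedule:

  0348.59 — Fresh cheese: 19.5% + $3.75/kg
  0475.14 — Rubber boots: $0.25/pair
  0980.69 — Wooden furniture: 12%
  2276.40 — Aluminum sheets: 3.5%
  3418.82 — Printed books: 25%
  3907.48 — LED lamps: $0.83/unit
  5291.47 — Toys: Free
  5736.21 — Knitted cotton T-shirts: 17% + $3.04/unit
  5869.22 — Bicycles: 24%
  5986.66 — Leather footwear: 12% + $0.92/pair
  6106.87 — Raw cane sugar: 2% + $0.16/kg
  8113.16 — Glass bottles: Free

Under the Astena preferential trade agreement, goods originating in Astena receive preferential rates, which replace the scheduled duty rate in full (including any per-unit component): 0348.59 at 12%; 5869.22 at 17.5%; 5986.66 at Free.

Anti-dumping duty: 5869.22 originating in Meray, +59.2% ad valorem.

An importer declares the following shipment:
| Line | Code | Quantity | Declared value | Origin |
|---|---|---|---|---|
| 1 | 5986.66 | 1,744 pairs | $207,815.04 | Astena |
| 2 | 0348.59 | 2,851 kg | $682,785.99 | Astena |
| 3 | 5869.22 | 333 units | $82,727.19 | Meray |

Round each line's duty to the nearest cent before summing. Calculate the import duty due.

Line 1 (5986.66, Astena, 1,744 pairs, $207,815.04):
Base rate for 5986.66 is 12% + $0.92/pair.
Origin Astena qualifies under the Duristan–Astena agreement and 5986.66 is covered: preferential rate Free applies instead.
Duty = $207,815.04 × 0% = $0.00.
Line 2 (0348.59, Astena, 2,851 kg, $682,785.99):
Base rate for 0348.59 is 19.5% + $3.75/kg.
Origin Astena qualifies under the Duristan–Astena agreement and 0348.59 is covered: preferential rate 12% applies instead.
Duty = $682,785.99 × 12% = $81,934.32.
Line 3 (5869.22, Meray, 333 units, $82,727.19):
Base rate for 5869.22 is 24%.
5869.22 has an FTA preferential rate, but origin Meray is not Astena; base rate stands.
Additional duty on 5869.22 from Meray: +59.2%. Applied ad valorem rate: 24% + 59.2% = 83.2%.
Duty = $82,727.19 × 83.2% = $68,829.02.
Total = $0.00 + $81,934.32 + $68,829.02 = $150,763.34.

$150,763.34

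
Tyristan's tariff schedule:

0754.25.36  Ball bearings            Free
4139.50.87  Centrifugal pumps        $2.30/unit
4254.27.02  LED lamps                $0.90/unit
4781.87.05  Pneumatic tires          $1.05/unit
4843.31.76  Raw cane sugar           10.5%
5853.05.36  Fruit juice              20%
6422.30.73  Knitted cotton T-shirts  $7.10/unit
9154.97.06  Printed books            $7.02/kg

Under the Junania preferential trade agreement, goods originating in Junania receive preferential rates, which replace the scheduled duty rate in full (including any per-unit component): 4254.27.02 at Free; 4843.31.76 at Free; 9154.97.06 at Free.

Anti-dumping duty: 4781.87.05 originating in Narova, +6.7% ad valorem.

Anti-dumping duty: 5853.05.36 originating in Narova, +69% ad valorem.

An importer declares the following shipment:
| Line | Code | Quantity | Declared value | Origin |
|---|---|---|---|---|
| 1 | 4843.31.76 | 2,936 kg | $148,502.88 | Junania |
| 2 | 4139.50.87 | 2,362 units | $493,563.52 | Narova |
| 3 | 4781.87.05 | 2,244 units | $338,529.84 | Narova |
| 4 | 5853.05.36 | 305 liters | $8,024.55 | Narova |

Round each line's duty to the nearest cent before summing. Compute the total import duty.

$37,612.15

Line 1 (4843.31.76, Junania, 2,936 kg, $148,502.88):
Base rate for 4843.31.76 is 10.5%.
Origin Junania qualifies under the Tyristan–Junania agreement and 4843.31.76 is covered: preferential rate Free applies instead.
Duty = $148,502.88 × 0% = $0.00.
Line 2 (4139.50.87, Narova, 2,362 units, $493,563.52):
Base rate for 4139.50.87 is $2.30/unit.
Duty = 2,362 × $2.30 = $5,432.60.
Line 3 (4781.87.05, Narova, 2,244 units, $338,529.84):
Base rate for 4781.87.05 is $1.05/unit.
Additional duty on 4781.87.05 from Narova: +6.7% ad valorem. Applied ad valorem rate = 6.7%.
Duty = $338,529.84 × 6.7% + 2,244 × $1.05 = $25,037.70.
Line 4 (5853.05.36, Narova, 305 liters, $8,024.55):
Base rate for 5853.05.36 is 20%.
Additional duty on 5853.05.36 from Narova: +69%. Applied ad valorem rate: 20% + 69% = 89%.
Duty = $8,024.55 × 89% = $7,141.85.
Total = $0.00 + $5,432.60 + $25,037.70 + $7,141.85 = $37,612.15.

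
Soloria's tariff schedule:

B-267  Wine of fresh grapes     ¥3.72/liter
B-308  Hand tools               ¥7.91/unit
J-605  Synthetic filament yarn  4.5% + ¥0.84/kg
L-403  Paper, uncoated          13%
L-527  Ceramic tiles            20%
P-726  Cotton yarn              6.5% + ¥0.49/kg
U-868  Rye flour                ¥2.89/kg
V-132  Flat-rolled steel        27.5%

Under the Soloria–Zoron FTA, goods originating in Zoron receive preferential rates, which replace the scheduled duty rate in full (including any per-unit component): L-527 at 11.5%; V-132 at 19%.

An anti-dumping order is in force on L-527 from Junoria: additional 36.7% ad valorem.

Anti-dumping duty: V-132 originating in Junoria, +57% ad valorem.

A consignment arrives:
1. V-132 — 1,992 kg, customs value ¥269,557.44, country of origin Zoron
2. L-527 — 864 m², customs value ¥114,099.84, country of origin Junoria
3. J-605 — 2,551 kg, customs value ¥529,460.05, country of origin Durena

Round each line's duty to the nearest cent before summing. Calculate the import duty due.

Line 1 (V-132, Zoron, 1,992 kg, ¥269,557.44):
Base rate for V-132 is 27.5%.
Origin Zoron qualifies under the Soloria–Zoron agreement and V-132 is covered: preferential rate 19% applies instead.
The additional-duty order on V-132 targets Junoria, not Zoron; it does not apply.
Duty = ¥269,557.44 × 19% = ¥51,215.91.
Line 2 (L-527, Junoria, 864 m², ¥114,099.84):
Base rate for L-527 is 20%.
L-527 has an FTA preferential rate, but origin Junoria is not Zoron; base rate stands.
Additional duty on L-527 from Junoria: +36.7%. Applied ad valorem rate: 20% + 36.7% = 56.7%.
Duty = ¥114,099.84 × 56.7% = ¥64,694.61.
Line 3 (J-605, Durena, 2,551 kg, ¥529,460.05):
Base rate for J-605 is 4.5% + ¥0.84/kg.
Duty = ¥529,460.05 × 4.5% + 2,551 × ¥0.84 = ¥25,968.54.
Total = ¥51,215.91 + ¥64,694.61 + ¥25,968.54 = ¥141,879.06.

¥141,879.06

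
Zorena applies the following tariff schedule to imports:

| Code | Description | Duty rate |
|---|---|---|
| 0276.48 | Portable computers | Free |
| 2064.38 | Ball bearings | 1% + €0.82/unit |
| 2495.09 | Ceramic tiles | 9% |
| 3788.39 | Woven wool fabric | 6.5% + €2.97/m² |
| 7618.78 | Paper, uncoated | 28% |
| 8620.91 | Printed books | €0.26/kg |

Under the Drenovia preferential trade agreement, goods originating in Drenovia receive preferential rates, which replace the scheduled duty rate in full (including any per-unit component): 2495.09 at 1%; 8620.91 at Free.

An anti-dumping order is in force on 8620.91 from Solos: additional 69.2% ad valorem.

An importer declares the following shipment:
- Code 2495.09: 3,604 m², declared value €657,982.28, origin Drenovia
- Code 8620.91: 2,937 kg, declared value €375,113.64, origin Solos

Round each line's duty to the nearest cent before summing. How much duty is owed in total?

€266,922.08

Line 1 (2495.09, Drenovia, 3,604 m², €657,982.28):
Base rate for 2495.09 is 9%.
Origin Drenovia qualifies under the Zorena–Drenovia agreement and 2495.09 is covered: preferential rate 1% applies instead.
Duty = €657,982.28 × 1% = €6,579.82.
Line 2 (8620.91, Solos, 2,937 kg, €375,113.64):
Base rate for 8620.91 is €0.26/kg.
8620.91 has an FTA preferential rate, but origin Solos is not Drenovia; base rate stands.
Additional duty on 8620.91 from Solos: +69.2% ad valorem. Applied ad valorem rate = 69.2%.
Duty = €375,113.64 × 69.2% + 2,937 × €0.26 = €260,342.26.
Total = €6,579.82 + €260,342.26 = €266,922.08.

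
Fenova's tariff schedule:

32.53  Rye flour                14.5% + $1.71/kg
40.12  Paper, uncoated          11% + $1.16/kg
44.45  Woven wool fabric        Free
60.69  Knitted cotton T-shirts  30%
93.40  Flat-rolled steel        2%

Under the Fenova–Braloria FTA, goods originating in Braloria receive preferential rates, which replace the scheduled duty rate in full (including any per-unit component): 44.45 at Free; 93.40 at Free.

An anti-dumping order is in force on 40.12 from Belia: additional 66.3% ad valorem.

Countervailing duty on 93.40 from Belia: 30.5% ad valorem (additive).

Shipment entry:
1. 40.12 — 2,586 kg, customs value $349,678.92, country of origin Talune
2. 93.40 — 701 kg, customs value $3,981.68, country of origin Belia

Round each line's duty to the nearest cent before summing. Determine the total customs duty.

Line 1 (40.12, Talune, 2,586 kg, $349,678.92):
Base rate for 40.12 is 11% + $1.16/kg.
The additional-duty order on 40.12 targets Belia, not Talune; it does not apply.
Duty = $349,678.92 × 11% + 2,586 × $1.16 = $41,464.44.
Line 2 (93.40, Belia, 701 kg, $3,981.68):
Base rate for 93.40 is 2%.
93.40 has an FTA preferential rate, but origin Belia is not Braloria; base rate stands.
Additional duty on 93.40 from Belia: +30.5%. Applied ad valorem rate: 2% + 30.5% = 32.5%.
Duty = $3,981.68 × 32.5% = $1,294.05.
Total = $41,464.44 + $1,294.05 = $42,758.49.

$42,758.49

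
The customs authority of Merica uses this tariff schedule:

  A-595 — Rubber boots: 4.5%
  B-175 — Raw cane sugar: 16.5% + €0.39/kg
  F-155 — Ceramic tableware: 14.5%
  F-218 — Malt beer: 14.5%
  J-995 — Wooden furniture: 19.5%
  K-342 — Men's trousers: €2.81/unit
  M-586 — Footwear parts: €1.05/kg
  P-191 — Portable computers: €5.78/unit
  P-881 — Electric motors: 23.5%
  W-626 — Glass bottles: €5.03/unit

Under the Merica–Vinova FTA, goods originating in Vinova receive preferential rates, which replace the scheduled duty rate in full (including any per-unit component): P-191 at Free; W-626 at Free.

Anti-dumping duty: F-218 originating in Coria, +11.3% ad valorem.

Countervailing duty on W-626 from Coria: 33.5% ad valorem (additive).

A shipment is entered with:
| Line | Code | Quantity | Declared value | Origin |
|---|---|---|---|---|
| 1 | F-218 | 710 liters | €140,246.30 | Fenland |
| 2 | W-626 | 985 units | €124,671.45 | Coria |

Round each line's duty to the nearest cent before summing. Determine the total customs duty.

Line 1 (F-218, Fenland, 710 liters, €140,246.30):
Base rate for F-218 is 14.5%.
The additional-duty order on F-218 targets Coria, not Fenland; it does not apply.
Duty = €140,246.30 × 14.5% = €20,335.71.
Line 2 (W-626, Coria, 985 units, €124,671.45):
Base rate for W-626 is €5.03/unit.
W-626 has an FTA preferential rate, but origin Coria is not Vinova; base rate stands.
Additional duty on W-626 from Coria: +33.5% ad valorem. Applied ad valorem rate = 33.5%.
Duty = €124,671.45 × 33.5% + 985 × €5.03 = €46,719.49.
Total = €20,335.71 + €46,719.49 = €67,055.20.

€67,055.20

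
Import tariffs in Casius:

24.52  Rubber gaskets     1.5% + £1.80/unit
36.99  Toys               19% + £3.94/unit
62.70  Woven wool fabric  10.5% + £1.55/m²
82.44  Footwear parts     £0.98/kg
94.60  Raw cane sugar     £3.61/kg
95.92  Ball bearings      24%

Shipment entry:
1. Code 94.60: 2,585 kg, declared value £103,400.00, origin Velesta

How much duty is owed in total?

£9,331.85

Line 1 (94.60, Velesta, 2,585 kg, £103,400.00):
Base rate for 94.60 is £3.61/kg.
Duty = 2,585 × £3.61 = £9,331.85.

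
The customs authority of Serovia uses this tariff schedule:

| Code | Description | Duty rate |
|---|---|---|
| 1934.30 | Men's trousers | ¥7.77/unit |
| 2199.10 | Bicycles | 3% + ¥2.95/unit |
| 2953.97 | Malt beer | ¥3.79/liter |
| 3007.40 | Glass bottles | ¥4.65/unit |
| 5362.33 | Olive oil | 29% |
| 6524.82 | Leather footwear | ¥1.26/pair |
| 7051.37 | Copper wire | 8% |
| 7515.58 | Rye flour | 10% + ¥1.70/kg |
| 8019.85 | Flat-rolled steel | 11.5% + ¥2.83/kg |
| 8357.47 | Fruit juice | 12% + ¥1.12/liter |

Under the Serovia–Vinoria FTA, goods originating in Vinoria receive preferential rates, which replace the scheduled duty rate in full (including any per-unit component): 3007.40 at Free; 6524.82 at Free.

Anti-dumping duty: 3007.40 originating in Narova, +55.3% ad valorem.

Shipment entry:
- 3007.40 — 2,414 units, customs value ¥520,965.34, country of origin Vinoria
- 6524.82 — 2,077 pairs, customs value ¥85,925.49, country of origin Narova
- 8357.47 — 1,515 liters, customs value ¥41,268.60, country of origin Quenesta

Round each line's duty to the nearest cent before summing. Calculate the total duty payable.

¥9,266.05

Line 1 (3007.40, Vinoria, 2,414 units, ¥520,965.34):
Base rate for 3007.40 is ¥4.65/unit.
Origin Vinoria qualifies under the Serovia–Vinoria agreement and 3007.40 is covered: preferential rate Free applies instead.
The additional-duty order on 3007.40 targets Narova, not Vinoria; it does not apply.
Duty = ¥520,965.34 × 0% = ¥0.00.
Line 2 (6524.82, Narova, 2,077 pairs, ¥85,925.49):
Base rate for 6524.82 is ¥1.26/pair.
6524.82 has an FTA preferential rate, but origin Narova is not Vinoria; base rate stands.
Duty = 2,077 × ¥1.26 = ¥2,617.02.
Line 3 (8357.47, Quenesta, 1,515 liters, ¥41,268.60):
Base rate for 8357.47 is 12% + ¥1.12/liter.
Duty = ¥41,268.60 × 12% + 1,515 × ¥1.12 = ¥6,649.03.
Total = ¥0.00 + ¥2,617.02 + ¥6,649.03 = ¥9,266.05.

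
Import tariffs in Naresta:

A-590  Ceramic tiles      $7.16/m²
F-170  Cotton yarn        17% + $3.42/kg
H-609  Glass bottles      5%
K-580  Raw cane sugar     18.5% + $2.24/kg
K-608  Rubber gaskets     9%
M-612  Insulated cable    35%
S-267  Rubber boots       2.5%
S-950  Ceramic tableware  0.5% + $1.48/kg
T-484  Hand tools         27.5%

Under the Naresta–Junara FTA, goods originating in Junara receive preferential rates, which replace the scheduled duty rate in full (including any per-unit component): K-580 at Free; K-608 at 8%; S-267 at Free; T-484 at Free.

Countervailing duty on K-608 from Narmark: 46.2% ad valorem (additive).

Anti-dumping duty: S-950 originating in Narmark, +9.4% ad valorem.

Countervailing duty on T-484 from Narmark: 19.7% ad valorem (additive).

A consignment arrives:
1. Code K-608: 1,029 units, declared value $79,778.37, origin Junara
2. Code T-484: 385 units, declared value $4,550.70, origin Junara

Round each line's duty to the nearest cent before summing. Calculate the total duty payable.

$6,382.27

Line 1 (K-608, Junara, 1,029 units, $79,778.37):
Base rate for K-608 is 9%.
Origin Junara qualifies under the Naresta–Junara agreement and K-608 is covered: preferential rate 8% applies instead.
The additional-duty order on K-608 targets Narmark, not Junara; it does not apply.
Duty = $79,778.37 × 8% = $6,382.27.
Line 2 (T-484, Junara, 385 units, $4,550.70):
Base rate for T-484 is 27.5%.
Origin Junara qualifies under the Naresta–Junara agreement and T-484 is covered: preferential rate Free applies instead.
The additional-duty order on T-484 targets Narmark, not Junara; it does not apply.
Duty = $4,550.70 × 0% = $0.00.
Total = $6,382.27 + $0.00 = $6,382.27.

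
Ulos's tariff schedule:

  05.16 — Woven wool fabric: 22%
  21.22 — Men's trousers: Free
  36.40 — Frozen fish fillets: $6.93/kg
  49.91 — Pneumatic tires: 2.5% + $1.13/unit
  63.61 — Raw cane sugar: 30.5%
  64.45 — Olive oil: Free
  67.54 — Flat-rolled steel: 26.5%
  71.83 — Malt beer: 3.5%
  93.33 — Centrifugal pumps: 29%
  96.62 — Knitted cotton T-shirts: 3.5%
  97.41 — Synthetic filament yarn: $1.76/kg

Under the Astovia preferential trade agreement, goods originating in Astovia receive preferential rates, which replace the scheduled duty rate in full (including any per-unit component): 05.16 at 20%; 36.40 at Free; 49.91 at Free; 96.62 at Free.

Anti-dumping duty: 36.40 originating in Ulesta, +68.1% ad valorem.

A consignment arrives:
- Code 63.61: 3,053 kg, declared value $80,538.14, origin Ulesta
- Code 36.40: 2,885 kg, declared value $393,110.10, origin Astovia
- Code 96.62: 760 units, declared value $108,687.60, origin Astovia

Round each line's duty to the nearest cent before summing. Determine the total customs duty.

Line 1 (63.61, Ulesta, 3,053 kg, $80,538.14):
Base rate for 63.61 is 30.5%.
Duty = $80,538.14 × 30.5% = $24,564.13.
Line 2 (36.40, Astovia, 2,885 kg, $393,110.10):
Base rate for 36.40 is $6.93/kg.
Origin Astovia qualifies under the Ulos–Astovia agreement and 36.40 is covered: preferential rate Free applies instead.
The additional-duty order on 36.40 targets Ulesta, not Astovia; it does not apply.
Duty = $393,110.10 × 0% = $0.00.
Line 3 (96.62, Astovia, 760 units, $108,687.60):
Base rate for 96.62 is 3.5%.
Origin Astovia qualifies under the Ulos–Astovia agreement and 96.62 is covered: preferential rate Free applies instead.
Duty = $108,687.60 × 0% = $0.00.
Total = $24,564.13 + $0.00 + $0.00 = $24,564.13.

$24,564.13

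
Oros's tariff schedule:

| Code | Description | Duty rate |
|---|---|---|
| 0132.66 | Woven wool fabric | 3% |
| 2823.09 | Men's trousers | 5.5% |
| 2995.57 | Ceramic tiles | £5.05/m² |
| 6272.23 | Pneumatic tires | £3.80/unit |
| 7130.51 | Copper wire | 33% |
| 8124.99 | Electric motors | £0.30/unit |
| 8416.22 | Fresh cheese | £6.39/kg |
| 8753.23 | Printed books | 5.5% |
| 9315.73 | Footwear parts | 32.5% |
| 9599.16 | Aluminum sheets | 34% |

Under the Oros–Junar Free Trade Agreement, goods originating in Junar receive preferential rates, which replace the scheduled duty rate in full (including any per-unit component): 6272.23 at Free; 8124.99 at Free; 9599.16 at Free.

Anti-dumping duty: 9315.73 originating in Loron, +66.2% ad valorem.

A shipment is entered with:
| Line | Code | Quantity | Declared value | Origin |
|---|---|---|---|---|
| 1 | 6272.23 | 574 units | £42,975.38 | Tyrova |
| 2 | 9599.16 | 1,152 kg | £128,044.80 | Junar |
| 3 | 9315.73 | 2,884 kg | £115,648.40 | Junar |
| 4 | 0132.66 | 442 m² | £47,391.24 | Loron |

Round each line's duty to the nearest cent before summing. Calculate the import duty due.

Line 1 (6272.23, Tyrova, 574 units, £42,975.38):
Base rate for 6272.23 is £3.80/unit.
6272.23 has an FTA preferential rate, but origin Tyrova is not Junar; base rate stands.
Duty = 574 × £3.80 = £2,181.20.
Line 2 (9599.16, Junar, 1,152 kg, £128,044.80):
Base rate for 9599.16 is 34%.
Origin Junar qualifies under the Oros–Junar agreement and 9599.16 is covered: preferential rate Free applies instead.
Duty = £128,044.80 × 0% = £0.00.
Line 3 (9315.73, Junar, 2,884 kg, £115,648.40):
Base rate for 9315.73 is 32.5%.
Origin Junar is the FTA partner but 9315.73 is not on the preference list; base rate stands.
The additional-duty order on 9315.73 targets Loron, not Junar; it does not apply.
Duty = £115,648.40 × 32.5% = £37,585.73.
Line 4 (0132.66, Loron, 442 m², £47,391.24):
Base rate for 0132.66 is 3%.
Duty = £47,391.24 × 3% = £1,421.74.
Total = £2,181.20 + £0.00 + £37,585.73 + £1,421.74 = £41,188.67.

£41,188.67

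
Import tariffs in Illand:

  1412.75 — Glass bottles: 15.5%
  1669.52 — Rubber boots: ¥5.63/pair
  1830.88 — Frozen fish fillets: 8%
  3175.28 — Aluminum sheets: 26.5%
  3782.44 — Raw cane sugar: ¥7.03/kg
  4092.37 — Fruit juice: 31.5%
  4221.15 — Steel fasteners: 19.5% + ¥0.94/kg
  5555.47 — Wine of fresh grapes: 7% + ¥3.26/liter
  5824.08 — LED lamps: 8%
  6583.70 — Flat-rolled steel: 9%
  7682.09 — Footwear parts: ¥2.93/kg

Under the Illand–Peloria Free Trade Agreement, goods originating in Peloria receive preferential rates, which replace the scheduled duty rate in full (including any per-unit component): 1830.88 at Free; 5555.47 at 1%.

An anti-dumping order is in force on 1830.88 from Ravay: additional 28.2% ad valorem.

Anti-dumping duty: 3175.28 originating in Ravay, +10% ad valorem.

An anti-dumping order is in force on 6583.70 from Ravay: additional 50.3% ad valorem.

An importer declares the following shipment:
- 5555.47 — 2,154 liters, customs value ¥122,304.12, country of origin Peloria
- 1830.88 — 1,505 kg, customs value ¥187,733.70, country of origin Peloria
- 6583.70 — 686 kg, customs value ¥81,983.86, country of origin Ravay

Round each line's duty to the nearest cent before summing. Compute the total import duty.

¥49,839.47

Line 1 (5555.47, Peloria, 2,154 liters, ¥122,304.12):
Base rate for 5555.47 is 7% + ¥3.26/liter.
Origin Peloria qualifies under the Illand–Peloria agreement and 5555.47 is covered: preferential rate 1% applies instead.
Duty = ¥122,304.12 × 1% = ¥1,223.04.
Line 2 (1830.88, Peloria, 1,505 kg, ¥187,733.70):
Base rate for 1830.88 is 8%.
Origin Peloria qualifies under the Illand–Peloria agreement and 1830.88 is covered: preferential rate Free applies instead.
The additional-duty order on 1830.88 targets Ravay, not Peloria; it does not apply.
Duty = ¥187,733.70 × 0% = ¥0.00.
Line 3 (6583.70, Ravay, 686 kg, ¥81,983.86):
Base rate for 6583.70 is 9%.
Additional duty on 6583.70 from Ravay: +50.3%. Applied ad valorem rate: 9% + 50.3% = 59.3%.
Duty = ¥81,983.86 × 59.3% = ¥48,616.43.
Total = ¥1,223.04 + ¥0.00 + ¥48,616.43 = ¥49,839.47.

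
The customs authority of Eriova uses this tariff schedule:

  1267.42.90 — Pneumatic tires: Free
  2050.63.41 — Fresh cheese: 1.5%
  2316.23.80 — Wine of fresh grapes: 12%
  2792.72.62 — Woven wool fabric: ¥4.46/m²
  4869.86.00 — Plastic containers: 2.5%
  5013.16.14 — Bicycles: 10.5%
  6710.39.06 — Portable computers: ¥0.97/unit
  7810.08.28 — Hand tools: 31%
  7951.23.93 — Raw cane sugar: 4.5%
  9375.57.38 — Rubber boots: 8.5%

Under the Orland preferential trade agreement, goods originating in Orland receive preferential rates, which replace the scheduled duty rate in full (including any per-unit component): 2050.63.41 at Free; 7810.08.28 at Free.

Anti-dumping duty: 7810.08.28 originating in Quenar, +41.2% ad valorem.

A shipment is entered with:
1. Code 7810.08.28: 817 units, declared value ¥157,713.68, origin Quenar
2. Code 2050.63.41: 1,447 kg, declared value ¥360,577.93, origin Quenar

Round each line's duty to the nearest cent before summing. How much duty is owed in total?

Line 1 (7810.08.28, Quenar, 817 units, ¥157,713.68):
Base rate for 7810.08.28 is 31%.
7810.08.28 has an FTA preferential rate, but origin Quenar is not Orland; base rate stands.
Additional duty on 7810.08.28 from Quenar: +41.2%. Applied ad valorem rate: 31% + 41.2% = 72.2%.
Duty = ¥157,713.68 × 72.2% = ¥113,869.28.
Line 2 (2050.63.41, Quenar, 1,447 kg, ¥360,577.93):
Base rate for 2050.63.41 is 1.5%.
2050.63.41 has an FTA preferential rate, but origin Quenar is not Orland; base rate stands.
Duty = ¥360,577.93 × 1.5% = ¥5,408.67.
Total = ¥113,869.28 + ¥5,408.67 = ¥119,277.95.

¥119,277.95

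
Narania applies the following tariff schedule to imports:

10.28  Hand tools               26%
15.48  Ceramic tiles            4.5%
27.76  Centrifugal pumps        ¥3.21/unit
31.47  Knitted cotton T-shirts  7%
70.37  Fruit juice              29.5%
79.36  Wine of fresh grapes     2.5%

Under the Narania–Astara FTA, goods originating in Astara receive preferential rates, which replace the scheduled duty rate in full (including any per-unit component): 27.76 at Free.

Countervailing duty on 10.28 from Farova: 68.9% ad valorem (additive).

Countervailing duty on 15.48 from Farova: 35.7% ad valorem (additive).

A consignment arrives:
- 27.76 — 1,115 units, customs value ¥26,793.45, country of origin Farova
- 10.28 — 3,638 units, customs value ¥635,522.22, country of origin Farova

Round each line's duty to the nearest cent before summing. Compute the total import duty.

Line 1 (27.76, Farova, 1,115 units, ¥26,793.45):
Base rate for 27.76 is ¥3.21/unit.
27.76 has an FTA preferential rate, but origin Farova is not Astara; base rate stands.
Duty = 1,115 × ¥3.21 = ¥3,579.15.
Line 2 (10.28, Farova, 3,638 units, ¥635,522.22):
Base rate for 10.28 is 26%.
Additional duty on 10.28 from Farova: +68.9%. Applied ad valorem rate: 26% + 68.9% = 94.9%.
Duty = ¥635,522.22 × 94.9% = ¥603,110.59.
Total = ¥3,579.15 + ¥603,110.59 = ¥606,689.74.

¥606,689.74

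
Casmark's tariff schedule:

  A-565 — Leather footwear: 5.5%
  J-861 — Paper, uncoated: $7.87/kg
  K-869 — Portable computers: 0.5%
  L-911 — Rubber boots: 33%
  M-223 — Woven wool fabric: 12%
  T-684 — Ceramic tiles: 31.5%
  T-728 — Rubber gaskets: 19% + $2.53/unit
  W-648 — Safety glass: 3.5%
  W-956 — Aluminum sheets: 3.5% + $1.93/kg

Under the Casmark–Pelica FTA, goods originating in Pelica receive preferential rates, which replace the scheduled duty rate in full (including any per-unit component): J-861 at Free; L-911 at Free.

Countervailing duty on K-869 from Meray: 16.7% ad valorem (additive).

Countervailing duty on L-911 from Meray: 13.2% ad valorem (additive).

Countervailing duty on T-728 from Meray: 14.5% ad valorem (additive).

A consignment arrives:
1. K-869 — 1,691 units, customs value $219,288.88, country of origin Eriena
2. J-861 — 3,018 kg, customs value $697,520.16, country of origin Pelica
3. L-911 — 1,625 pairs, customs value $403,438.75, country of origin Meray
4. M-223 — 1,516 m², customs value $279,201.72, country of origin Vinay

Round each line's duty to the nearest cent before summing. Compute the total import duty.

$220,989.35

Line 1 (K-869, Eriena, 1,691 units, $219,288.88):
Base rate for K-869 is 0.5%.
The additional-duty order on K-869 targets Meray, not Eriena; it does not apply.
Duty = $219,288.88 × 0.5% = $1,096.44.
Line 2 (J-861, Pelica, 3,018 kg, $697,520.16):
Base rate for J-861 is $7.87/kg.
Origin Pelica qualifies under the Casmark–Pelica agreement and J-861 is covered: preferential rate Free applies instead.
Duty = $697,520.16 × 0% = $0.00.
Line 3 (L-911, Meray, 1,625 pairs, $403,438.75):
Base rate for L-911 is 33%.
L-911 has an FTA preferential rate, but origin Meray is not Pelica; base rate stands.
Additional duty on L-911 from Meray: +13.2%. Applied ad valorem rate: 33% + 13.2% = 46.2%.
Duty = $403,438.75 × 46.2% = $186,388.70.
Line 4 (M-223, Vinay, 1,516 m², $279,201.72):
Base rate for M-223 is 12%.
Duty = $279,201.72 × 12% = $33,504.21.
Total = $1,096.44 + $0.00 + $186,388.70 + $33,504.21 = $220,989.35.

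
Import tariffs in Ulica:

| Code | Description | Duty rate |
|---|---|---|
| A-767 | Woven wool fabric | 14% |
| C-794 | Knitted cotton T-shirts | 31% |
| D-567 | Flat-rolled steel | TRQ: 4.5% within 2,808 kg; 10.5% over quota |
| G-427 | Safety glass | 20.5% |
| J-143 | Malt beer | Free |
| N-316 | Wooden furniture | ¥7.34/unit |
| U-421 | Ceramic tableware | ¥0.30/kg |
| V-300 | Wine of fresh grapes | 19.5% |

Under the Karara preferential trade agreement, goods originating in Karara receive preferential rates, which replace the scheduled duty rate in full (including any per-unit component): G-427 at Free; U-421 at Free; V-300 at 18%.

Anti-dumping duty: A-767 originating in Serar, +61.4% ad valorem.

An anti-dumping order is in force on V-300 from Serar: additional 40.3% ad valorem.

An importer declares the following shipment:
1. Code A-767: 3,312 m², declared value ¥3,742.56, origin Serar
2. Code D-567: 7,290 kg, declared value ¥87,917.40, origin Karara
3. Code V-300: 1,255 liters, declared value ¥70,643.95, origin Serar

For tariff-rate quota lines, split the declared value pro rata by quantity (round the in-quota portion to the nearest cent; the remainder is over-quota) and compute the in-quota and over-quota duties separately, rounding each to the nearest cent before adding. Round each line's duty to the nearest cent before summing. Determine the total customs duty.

Line 1 (A-767, Serar, 3,312 m², ¥3,742.56):
Base rate for A-767 is 14%.
Additional duty on A-767 from Serar: +61.4%. Applied ad valorem rate: 14% + 61.4% = 75.4%.
Duty = ¥3,742.56 × 75.4% = ¥2,821.89.
Line 2 (D-567, Karara, 7,290 kg, ¥87,917.40):
Code D-567 is under a tariff-rate quota (threshold 2,808 kg). In-quota: 2,808 kg at 4.5%; over-quota: 4,482 kg at 10.5%.
Pro-rata value split: in-quota = ¥87,917.40 × 2,808/7,290 = ¥33,864.48; over-quota = ¥87,917.40 − ¥33,864.48 = ¥54,052.92.
In-quota duty = ¥33,864.48 × 4.5% = ¥1,523.90. Over-quota duty = ¥54,052.92 × 10.5% = ¥5,675.56.
Line duty = ¥1,523.90 + ¥5,675.56 = ¥7,199.46.
Line 3 (V-300, Serar, 1,255 liters, ¥70,643.95):
Base rate for V-300 is 19.5%.
V-300 has an FTA preferential rate, but origin Serar is not Karara; base rate stands.
Additional duty on V-300 from Serar: +40.3%. Applied ad valorem rate: 19.5% + 40.3% = 59.8%.
Duty = ¥70,643.95 × 59.8% = ¥42,245.08.
Total = ¥2,821.89 + ¥7,199.46 + ¥42,245.08 = ¥52,266.43.

¥52,266.43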